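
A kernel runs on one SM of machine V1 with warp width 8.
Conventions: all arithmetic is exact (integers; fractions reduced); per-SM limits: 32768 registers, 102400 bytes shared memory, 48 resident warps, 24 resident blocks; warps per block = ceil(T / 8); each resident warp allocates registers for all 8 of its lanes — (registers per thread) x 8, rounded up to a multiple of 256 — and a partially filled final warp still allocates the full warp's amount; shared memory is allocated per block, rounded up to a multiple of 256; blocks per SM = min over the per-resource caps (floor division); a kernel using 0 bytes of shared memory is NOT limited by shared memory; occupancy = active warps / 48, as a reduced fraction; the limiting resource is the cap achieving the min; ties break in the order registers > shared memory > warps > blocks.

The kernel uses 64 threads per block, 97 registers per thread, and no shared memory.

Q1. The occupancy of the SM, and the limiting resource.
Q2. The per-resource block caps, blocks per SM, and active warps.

Answer: occupancy 2/3, limited by registers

registers: 4 blocks
shared memory: no limit (kernel uses none)
warps: 6 blocks
blocks: 24 blocks

Answer: 4 blocks, 32 active warps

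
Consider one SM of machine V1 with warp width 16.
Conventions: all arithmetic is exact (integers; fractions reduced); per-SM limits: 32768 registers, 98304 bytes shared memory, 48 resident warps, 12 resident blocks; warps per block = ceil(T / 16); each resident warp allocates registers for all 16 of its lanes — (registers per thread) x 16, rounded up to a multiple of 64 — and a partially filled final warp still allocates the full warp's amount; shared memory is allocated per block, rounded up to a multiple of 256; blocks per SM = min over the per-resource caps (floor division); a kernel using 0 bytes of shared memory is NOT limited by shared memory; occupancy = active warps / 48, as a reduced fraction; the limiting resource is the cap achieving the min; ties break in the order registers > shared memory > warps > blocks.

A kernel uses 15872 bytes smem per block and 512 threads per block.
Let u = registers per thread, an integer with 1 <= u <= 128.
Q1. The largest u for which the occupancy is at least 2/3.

Answer: u = 64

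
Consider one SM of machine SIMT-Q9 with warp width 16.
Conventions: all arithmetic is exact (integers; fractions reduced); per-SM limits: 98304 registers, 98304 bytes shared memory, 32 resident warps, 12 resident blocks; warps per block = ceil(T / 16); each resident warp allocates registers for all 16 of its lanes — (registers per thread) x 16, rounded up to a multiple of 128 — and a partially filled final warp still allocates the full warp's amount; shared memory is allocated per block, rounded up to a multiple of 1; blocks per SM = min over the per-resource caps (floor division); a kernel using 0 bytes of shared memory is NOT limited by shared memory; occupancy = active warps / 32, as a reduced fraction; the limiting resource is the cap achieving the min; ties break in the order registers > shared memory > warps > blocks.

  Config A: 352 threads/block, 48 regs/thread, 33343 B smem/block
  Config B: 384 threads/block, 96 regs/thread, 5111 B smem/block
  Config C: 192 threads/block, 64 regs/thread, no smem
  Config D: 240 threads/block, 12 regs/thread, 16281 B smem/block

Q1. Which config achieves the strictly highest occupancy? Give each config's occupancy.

occupancies: A 11/16, B 3/4, C 3/4, D 15/16

Answer: D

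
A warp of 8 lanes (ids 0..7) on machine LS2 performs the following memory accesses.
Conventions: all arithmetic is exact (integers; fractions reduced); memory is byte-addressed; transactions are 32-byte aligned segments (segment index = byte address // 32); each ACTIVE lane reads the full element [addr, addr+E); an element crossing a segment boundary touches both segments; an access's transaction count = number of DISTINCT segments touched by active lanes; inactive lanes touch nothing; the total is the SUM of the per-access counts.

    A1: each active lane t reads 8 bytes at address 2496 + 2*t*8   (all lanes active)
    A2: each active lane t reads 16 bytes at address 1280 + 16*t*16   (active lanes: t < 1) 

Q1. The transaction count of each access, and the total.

A1: 4 transactions
A2: 1 transaction

Answer: 4,1; total 5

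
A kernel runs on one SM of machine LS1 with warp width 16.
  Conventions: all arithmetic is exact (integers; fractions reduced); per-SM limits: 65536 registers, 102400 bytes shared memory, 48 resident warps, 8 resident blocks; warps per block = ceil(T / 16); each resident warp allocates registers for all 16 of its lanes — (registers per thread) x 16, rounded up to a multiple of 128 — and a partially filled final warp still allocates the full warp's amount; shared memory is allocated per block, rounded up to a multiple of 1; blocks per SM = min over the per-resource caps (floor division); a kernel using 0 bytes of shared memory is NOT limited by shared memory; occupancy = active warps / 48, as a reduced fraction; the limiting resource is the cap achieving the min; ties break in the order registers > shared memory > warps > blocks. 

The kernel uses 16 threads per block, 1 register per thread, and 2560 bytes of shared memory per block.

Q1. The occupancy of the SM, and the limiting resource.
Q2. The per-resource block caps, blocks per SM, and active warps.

Answer: occupancy 1/6, limited by blocks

registers: 512 blocks
shared memory: 40 blocks
warps: 48 blocks
blocks: 8 blocks

Answer: 8 blocks, 8 active warps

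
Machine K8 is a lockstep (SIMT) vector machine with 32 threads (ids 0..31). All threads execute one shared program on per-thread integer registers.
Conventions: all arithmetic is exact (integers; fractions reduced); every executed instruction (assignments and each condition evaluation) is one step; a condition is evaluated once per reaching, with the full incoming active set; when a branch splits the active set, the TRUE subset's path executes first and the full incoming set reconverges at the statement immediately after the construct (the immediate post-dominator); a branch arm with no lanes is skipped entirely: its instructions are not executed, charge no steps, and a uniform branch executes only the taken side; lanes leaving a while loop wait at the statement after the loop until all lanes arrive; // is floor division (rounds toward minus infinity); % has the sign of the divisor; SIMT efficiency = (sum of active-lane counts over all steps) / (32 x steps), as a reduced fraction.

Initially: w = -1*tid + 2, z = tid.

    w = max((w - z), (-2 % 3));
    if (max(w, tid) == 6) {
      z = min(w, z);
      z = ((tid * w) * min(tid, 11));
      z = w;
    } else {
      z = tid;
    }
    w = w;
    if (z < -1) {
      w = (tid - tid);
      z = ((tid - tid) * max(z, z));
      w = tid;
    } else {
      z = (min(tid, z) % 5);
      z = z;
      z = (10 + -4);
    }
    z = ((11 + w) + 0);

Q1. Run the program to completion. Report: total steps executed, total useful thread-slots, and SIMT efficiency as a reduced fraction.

Answer: 12 steps, 290 useful, 145/192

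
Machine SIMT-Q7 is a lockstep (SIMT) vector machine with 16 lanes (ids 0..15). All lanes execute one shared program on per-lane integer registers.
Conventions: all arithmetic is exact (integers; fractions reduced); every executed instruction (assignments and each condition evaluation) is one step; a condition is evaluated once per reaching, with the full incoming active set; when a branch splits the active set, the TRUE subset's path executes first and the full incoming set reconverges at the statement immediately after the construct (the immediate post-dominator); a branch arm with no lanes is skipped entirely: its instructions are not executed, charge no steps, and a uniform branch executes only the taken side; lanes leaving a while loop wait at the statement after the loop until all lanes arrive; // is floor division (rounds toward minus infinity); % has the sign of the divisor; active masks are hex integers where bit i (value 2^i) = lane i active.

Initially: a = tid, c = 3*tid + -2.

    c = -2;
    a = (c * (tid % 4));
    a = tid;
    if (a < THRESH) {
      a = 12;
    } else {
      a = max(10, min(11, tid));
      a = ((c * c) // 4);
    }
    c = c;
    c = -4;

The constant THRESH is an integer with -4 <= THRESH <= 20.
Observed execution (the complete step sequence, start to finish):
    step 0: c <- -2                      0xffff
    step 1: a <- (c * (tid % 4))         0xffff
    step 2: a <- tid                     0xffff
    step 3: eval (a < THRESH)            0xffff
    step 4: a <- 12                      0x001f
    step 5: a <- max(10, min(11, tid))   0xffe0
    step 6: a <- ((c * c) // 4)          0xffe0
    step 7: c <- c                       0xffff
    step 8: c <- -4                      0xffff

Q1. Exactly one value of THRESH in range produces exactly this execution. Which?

Answer: THRESH = 5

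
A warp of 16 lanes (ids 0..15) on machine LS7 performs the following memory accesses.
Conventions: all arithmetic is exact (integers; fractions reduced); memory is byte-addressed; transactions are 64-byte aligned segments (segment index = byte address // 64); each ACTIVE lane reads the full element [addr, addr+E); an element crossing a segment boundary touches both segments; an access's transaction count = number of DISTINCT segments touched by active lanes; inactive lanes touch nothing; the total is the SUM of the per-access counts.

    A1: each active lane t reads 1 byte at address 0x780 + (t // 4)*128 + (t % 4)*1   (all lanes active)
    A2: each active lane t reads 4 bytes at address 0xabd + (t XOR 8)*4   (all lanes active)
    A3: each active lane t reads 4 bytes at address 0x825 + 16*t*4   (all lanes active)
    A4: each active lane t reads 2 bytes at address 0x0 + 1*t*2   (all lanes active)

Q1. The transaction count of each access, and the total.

A1: 4 transactions
A2: 2 transactions
A3: 16 transactions
A4: 1 transaction

Answer: 4,2,16,1; total 23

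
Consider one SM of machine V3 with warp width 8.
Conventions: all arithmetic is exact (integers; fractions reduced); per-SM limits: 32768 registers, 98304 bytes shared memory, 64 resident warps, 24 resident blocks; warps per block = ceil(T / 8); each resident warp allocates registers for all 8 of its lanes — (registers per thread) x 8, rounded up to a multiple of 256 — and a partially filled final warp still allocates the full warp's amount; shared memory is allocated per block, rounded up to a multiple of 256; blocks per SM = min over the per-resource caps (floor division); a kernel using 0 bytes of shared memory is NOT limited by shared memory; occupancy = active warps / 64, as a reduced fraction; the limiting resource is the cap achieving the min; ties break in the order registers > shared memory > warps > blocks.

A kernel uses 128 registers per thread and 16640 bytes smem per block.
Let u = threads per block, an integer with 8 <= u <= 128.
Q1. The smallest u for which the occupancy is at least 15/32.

Answer: u = 41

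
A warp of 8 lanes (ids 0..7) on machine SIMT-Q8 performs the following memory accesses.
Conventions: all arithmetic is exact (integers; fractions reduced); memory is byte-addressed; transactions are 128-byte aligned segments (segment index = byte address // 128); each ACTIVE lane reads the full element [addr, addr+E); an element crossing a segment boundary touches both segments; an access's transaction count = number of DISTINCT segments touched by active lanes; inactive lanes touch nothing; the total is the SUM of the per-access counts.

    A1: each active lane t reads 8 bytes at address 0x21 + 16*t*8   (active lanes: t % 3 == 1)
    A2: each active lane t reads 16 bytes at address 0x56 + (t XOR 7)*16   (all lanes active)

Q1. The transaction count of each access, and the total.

A1: 3 transactions
A2: 2 transactions

Answer: 3,2; total 5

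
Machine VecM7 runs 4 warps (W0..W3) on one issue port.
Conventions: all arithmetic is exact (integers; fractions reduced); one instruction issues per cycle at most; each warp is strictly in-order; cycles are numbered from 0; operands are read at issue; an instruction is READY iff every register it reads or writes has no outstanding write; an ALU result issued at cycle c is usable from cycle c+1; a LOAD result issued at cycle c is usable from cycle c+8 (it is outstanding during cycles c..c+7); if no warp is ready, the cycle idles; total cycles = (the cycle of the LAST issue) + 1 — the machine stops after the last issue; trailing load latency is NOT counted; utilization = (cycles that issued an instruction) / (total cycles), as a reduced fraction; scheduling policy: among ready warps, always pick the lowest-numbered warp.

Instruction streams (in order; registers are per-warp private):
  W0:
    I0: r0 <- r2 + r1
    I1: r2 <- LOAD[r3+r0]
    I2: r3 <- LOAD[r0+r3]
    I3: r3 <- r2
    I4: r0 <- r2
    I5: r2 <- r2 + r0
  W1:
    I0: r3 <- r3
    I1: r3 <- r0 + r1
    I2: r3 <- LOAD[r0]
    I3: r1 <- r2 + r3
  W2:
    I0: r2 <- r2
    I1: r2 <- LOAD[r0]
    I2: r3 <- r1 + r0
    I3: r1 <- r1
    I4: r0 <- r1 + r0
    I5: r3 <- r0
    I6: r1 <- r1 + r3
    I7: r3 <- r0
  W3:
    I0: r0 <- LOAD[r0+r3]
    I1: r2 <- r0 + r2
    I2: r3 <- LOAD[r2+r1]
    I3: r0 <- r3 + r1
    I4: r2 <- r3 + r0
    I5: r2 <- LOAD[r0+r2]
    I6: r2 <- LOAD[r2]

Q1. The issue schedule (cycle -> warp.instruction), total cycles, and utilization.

cycle 0: W0.I0
cycle 1: W0.I1
cycle 2: W0.I2
cycle 3: W1.I0
cycle 4: W1.I1
cycle 5: W1.I2
cycle 6: W2.I0
cycle 7: W2.I1
cycle 8: W2.I2
cycle 9: W2.I3
cycle 10: W0.I3
cycle 11: W0.I4
cycle 12: W0.I5
cycle 13: W1.I3
cycle 14: W2.I4
cycle 15: W2.I5
cycle 16: W2.I6
cycle 17: W2.I7
cycle 18: W3.I0
cycle 19: idle
cycle 20: idle
cycle 21: idle
cycle 22: idle
cycle 23: idle
cycle 24: idle
cycle 25: idle
cycle 26: W3.I1
cycle 27: W3.I2
cycle 28: idle
cycle 29: idle
cycle 30: idle
cycle 31: idle
cycle 32: idle
cycle 33: idle
cycle 34: idle
cycle 35: W3.I3
cycle 36: W3.I4
cycle 37: W3.I5
cycle 38: idle
cycle 39: idle
cycle 40: idle
cycle 41: idle
cycle 42: idle
cycle 43: idle
cycle 44: idle
cycle 45: W3.I6

Answer: 46 cycles, utilization 25/46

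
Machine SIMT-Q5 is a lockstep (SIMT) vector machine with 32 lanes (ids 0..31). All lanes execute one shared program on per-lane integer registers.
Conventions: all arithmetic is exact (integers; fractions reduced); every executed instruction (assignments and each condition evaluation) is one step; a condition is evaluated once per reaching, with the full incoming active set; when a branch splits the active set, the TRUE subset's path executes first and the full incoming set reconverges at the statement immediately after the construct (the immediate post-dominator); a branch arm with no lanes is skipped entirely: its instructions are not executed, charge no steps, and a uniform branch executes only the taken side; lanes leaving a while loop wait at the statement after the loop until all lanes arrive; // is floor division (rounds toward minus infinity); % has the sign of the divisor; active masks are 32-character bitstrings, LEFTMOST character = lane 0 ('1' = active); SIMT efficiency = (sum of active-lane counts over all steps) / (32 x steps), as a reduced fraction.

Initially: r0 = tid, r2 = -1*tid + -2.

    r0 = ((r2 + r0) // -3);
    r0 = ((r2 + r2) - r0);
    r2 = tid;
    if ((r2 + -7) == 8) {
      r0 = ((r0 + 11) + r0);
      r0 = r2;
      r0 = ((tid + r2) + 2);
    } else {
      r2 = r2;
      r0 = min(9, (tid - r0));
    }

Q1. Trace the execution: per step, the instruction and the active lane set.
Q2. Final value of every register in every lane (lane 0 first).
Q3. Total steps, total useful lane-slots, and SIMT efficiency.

step 0: r0 <- ((r2 + r0) // -3)      11111111111111111111111111111111
step 1: r0 <- ((r2 + r2) - r0)       11111111111111111111111111111111
step 2: r2 <- tid                    11111111111111111111111111111111
step 3: eval ((r2 + -7) == 8)        11111111111111111111111111111111
step 4: r0 <- ((r0 + 11) + r0)       00000000000000010000000000000000
step 5: r0 <- r2                     00000000000000010000000000000000
step 6: r0 <- ((tid + r2) + 2)       00000000000000010000000000000000
step 7: r2 <- r2                     11111111111111101111111111111111
step 8: r0 <- min(9, (tid - r0))     11111111111111101111111111111111

Answer: 9 steps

r0: 4,7,9,9,9,9,9,9,9,9,9,9,9,9,9,32,9,9,9,9,9,9,9,9,9,9,9,9,9,9,9,9
r2: 0,1,2,3,4,5,6,7,8,9,10,11,12,13,14,15,16,17,18,19,20,21,22,23,24,25,26,27,28,29,30,31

steps = 9; useful = 193; efficiency = 193/288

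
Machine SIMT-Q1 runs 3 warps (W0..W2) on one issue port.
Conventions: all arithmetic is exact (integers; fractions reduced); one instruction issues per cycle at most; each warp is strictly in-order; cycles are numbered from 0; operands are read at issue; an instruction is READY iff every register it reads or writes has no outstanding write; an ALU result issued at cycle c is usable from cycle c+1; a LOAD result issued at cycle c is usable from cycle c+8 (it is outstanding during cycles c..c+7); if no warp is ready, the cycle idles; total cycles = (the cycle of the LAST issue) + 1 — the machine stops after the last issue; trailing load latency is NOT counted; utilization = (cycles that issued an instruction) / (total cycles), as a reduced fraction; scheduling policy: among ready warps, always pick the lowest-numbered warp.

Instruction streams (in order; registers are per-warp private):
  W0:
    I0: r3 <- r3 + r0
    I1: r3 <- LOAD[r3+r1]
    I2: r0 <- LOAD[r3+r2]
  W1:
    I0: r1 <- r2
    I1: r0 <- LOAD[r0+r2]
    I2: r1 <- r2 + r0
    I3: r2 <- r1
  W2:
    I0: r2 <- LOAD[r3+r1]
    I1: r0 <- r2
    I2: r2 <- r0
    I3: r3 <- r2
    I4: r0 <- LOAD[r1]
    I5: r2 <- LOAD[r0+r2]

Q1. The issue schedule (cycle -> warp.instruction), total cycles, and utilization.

cycle 0: W0.I0
cycle 1: W0.I1
cycle 2: W1.I0
cycle 3: W1.I1
cycle 4: W2.I0
cycle 5: idle
cycle 6: idle
cycle 7: idle
cycle 8: idle
cycle 9: W0.I2
cycle 10: idle
cycle 11: W1.I2
cycle 12: W1.I3
cycle 13: W2.I1
cycle 14: W2.I2
cycle 15: W2.I3
cycle 16: W2.I4
cycle 17: idle
cycle 18: idle
cycle 19: idle
cycle 20: idle
cycle 21: idle
cycle 22: idle
cycle 23: idle
cycle 24: W2.I5

Answer: 25 cycles, utilization 13/25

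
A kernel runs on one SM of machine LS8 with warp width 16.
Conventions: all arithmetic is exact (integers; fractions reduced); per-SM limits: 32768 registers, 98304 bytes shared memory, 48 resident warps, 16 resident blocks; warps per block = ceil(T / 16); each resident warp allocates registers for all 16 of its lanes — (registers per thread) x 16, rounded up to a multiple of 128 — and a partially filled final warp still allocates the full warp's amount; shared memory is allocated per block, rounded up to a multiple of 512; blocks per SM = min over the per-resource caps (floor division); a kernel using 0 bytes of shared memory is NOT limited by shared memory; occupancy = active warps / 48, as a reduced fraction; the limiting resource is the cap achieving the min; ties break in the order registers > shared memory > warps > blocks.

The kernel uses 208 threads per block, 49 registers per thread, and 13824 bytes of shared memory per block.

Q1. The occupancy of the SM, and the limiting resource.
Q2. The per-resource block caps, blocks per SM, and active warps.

Answer: occupancy 13/24, limited by registers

registers: 2 blocks
shared memory: 7 blocks
warps: 3 blocks
blocks: 16 blocks

Answer: 2 blocks, 26 active warps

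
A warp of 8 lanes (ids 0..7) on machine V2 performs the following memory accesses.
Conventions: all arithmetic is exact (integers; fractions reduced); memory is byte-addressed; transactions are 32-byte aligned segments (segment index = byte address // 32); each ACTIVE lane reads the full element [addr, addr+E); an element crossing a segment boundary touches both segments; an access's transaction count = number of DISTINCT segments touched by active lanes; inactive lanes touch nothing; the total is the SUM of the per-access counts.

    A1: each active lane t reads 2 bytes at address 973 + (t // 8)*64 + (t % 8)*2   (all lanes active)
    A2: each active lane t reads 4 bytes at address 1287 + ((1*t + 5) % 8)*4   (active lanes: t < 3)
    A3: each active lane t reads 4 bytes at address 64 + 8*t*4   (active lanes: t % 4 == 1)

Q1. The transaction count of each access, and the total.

A1: 1 transaction
A2: 2 transactions
A3: 2 transactions

Answer: 1,2,2; total 5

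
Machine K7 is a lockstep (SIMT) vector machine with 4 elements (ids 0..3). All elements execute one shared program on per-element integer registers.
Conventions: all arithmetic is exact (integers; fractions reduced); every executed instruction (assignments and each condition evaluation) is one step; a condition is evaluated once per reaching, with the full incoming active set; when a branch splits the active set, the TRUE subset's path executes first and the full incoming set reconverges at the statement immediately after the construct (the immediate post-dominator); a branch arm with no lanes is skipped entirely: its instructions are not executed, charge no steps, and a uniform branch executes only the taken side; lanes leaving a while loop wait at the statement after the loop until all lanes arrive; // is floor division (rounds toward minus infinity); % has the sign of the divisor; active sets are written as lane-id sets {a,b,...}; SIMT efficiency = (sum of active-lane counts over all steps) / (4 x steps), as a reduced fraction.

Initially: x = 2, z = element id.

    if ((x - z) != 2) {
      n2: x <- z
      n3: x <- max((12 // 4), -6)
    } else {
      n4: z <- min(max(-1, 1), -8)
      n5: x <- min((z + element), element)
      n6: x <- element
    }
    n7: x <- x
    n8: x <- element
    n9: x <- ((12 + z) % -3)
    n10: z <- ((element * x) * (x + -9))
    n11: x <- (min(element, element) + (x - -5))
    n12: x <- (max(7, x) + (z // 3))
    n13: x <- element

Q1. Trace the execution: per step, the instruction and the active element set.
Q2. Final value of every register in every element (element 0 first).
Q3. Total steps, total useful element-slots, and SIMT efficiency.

step 0: eval ((x - z) != 2)          {0,1,2,3}
step 1: x <- z                       {1,2,3}
step 2: x <- max((12 // 4), -6)      {1,2,3}
step 3: z <- min(max(-1, 1), -8)     {0}
step 4: x <- min((z + element), element) {0}
step 5: x <- element                 {0}
step 6: x <- x                       {0,1,2,3}
step 7: x <- element                 {0,1,2,3}
step 8: x <- ((12 + z) % -3)         {0,1,2,3}
step 9: z <- ((element * x) * (x + -9)) {0,1,2,3}
step 10: x <- (min(element, element) + (x - -5)) {0,1,2,3}
step 11: x <- (max(7, x) + (z // 3))  {0,1,2,3}
step 12: x <- element                 {0,1,2,3}

Answer: 13 steps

x: 0,1,2,3
z: 0,22,20,0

steps = 13; useful = 41; efficiency = 41/52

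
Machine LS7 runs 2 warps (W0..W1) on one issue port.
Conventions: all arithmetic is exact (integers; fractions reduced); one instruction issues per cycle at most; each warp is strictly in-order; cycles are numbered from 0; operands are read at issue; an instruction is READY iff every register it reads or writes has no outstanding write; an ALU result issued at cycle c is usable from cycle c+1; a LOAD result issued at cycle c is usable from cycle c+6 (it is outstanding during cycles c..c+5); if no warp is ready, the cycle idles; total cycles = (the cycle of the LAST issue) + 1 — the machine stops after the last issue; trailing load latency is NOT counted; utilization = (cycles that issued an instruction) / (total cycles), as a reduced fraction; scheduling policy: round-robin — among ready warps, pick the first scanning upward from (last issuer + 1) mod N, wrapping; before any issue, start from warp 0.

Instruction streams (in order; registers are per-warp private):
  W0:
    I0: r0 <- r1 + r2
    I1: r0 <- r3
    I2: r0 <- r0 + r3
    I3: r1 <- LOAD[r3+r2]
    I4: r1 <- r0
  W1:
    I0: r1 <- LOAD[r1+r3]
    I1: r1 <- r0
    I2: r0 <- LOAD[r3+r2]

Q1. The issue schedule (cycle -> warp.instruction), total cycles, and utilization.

cycle 0: W0.I0
cycle 1: W1.I0
cycle 2: W0.I1
cycle 3: W0.I2
cycle 4: W0.I3
cycle 5: idle
cycle 6: idle
cycle 7: W1.I1
cycle 8: W1.I2
cycle 9: idle
cycle 10: W0.I4

Answer: 11 cycles, utilization 8/11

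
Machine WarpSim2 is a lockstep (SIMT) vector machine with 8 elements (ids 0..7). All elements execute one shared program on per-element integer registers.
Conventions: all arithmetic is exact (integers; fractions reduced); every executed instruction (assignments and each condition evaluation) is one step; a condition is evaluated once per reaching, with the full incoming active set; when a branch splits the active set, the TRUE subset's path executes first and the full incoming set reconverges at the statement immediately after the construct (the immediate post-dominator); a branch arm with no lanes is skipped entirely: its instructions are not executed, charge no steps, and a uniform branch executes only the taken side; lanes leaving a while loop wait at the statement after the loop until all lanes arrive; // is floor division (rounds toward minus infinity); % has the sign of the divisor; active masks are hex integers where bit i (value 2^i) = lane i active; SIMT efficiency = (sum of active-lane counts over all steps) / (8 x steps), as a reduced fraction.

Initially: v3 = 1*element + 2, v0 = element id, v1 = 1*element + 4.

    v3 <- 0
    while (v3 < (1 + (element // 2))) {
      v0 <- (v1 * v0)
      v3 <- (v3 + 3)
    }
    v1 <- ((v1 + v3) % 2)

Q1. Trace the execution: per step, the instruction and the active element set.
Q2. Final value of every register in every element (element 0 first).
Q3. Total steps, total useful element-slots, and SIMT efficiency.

step 0: v3 <- 0                      0xff
step 1: eval (v3 < (1 + (element // 2))) 0xff
step 2: v0 <- (v1 * v0)              0xff
step 3: v3 <- (v3 + 3)               0xff
step 4: eval (v3 < (1 + (element // 2))) 0xff
step 5: v0 <- (v1 * v0)              0xc0
step 6: v3 <- (v3 + 3)               0xc0
step 7: eval (v3 < (1 + (element // 2))) 0xc0
step 8: v1 <- ((v1 + v3) % 2)        0xff

Answer: 9 steps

v3: 3,3,3,3,3,3,6,6
v0: 0,5,12,21,32,45,600,847
v1: 1,0,1,0,1,0,0,1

steps = 9; useful = 54; efficiency = 54/72 = 3/4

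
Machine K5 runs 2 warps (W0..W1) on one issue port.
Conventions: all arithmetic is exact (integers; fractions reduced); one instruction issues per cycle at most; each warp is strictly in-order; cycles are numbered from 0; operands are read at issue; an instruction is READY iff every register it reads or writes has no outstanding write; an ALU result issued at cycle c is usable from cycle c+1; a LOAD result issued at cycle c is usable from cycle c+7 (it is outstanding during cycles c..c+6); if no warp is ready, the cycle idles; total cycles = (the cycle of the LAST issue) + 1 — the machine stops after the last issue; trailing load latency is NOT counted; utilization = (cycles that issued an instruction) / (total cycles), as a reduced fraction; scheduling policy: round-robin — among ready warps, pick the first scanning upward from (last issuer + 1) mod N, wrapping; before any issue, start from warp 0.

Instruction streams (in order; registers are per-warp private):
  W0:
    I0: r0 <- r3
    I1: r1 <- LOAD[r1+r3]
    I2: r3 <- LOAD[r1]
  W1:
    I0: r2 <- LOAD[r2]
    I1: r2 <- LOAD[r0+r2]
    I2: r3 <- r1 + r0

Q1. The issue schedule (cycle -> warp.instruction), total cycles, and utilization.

cycle 0: W0.I0
cycle 1: W1.I0
cycle 2: W0.I1
cycle 3: idle
cycle 4: idle
cycle 5: idle
cycle 6: idle
cycle 7: idle
cycle 8: W1.I1
cycle 9: W0.I2
cycle 10: W1.I2

Answer: 11 cycles, utilization 6/11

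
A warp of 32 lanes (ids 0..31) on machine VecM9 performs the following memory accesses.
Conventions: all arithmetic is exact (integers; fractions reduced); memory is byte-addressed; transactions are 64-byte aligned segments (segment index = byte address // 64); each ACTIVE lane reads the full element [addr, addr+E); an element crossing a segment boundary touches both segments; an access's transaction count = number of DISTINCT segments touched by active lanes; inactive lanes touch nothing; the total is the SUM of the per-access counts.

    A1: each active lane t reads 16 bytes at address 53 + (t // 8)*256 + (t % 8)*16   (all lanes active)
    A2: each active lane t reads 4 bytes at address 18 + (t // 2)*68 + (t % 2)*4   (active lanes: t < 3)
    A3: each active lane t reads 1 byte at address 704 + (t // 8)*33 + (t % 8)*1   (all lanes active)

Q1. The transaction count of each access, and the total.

A1: 12 transactions
A2: 2 transactions
A3: 2 transactions

Answer: 12,2,2; total 16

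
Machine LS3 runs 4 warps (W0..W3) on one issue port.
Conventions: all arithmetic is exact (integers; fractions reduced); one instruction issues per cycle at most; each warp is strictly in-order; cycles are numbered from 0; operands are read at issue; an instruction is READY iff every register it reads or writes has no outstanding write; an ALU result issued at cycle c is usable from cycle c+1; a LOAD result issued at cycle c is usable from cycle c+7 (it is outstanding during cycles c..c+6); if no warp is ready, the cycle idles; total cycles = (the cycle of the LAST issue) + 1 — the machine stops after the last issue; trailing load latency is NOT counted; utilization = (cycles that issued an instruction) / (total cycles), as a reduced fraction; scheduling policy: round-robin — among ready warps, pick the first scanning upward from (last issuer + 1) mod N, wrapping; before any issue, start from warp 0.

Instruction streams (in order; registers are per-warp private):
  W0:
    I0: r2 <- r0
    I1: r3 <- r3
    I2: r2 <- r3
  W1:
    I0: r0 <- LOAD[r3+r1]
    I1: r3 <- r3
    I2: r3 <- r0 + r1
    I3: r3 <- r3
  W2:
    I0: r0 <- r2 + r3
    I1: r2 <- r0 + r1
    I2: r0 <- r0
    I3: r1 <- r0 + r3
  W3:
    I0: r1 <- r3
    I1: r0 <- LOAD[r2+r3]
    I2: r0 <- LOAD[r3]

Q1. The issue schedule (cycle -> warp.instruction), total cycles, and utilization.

cycle 0: W0.I0
cycle 1: W1.I0
cycle 2: W2.I0
cycle 3: W3.I0
cycle 4: W0.I1
cycle 5: W1.I1
cycle 6: W2.I1
cycle 7: W3.I1
cycle 8: W0.I2
cycle 9: W1.I2
cycle 10: W2.I2
cycle 11: W1.I3
cycle 12: W2.I3
cycle 13: idle
cycle 14: W3.I2

Answer: 15 cycles, utilization 14/15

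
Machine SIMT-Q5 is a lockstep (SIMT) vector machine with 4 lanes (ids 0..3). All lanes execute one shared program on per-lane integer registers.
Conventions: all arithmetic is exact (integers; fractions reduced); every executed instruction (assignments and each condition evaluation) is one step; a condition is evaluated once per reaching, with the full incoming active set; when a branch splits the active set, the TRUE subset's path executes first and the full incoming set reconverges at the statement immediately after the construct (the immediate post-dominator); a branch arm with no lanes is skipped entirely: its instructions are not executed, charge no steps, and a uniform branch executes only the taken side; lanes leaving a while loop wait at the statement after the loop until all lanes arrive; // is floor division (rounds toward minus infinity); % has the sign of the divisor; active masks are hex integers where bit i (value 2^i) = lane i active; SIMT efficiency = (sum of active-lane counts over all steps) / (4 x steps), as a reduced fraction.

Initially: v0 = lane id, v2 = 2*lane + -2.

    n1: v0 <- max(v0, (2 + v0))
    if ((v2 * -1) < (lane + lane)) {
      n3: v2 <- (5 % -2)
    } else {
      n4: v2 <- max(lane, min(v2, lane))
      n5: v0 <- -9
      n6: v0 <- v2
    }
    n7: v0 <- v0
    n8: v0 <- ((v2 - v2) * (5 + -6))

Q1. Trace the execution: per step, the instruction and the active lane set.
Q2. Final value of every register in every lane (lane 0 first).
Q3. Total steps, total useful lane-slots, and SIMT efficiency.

step 0: v0 <- max(v0, (2 + v0))      0xf
step 1: eval ((v2 * -1) < (lane + lane)) 0xf
step 2: v2 <- (5 % -2)               0xe
step 3: v2 <- max(lane, min(v2, lane)) 0x1
step 4: v0 <- -9                     0x1
step 5: v0 <- v2                     0x1
step 6: v0 <- v0                     0xf
step 7: v0 <- ((v2 - v2) * (5 + -6)) 0xf

Answer: 8 steps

v0: 0,0,0,0
v2: 0,-1,-1,-1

steps = 8; useful = 22; efficiency = 22/32 = 11/16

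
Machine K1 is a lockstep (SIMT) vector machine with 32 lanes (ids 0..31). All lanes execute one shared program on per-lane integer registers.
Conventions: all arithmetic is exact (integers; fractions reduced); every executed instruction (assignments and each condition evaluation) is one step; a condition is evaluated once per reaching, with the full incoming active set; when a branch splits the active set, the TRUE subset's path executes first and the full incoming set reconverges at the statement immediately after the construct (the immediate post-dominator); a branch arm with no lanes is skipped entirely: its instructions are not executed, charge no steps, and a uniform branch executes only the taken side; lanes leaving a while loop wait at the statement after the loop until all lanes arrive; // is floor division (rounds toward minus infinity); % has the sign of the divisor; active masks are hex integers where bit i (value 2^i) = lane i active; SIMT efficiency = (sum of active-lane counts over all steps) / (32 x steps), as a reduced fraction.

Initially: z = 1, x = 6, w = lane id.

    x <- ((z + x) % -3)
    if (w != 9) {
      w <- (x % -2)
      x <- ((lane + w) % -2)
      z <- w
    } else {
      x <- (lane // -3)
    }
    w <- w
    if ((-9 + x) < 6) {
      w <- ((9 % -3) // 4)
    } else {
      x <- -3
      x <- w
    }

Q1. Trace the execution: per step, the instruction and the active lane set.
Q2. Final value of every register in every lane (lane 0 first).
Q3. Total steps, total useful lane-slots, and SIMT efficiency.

step 0: x <- ((z + x) % -3)          0xffffffff
step 1: eval (w != 9)                0xffffffff
step 2: w <- (x % -2)                0xfffffdff
step 3: x <- ((lane + w) % -2)       0xfffffdff
step 4: z <- w                       0xfffffdff
step 5: x <- (lane // -3)            0x00000200
step 6: w <- w                       0xffffffff
step 7: eval ((-9 + x) < 6)          0xffffffff
step 8: w <- ((9 % -3) // 4)         0xffffffff

Answer: 9 steps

z: 0,0,0,0,0,0,0,0,0,1,0,0,0,0,0,0,0,0,0,0,0,0,0,0,0,0,0,0,0,0,0,0
x: 0,-1,0,-1,0,-1,0,-1,0,-3,0,-1,0,-1,0,-1,0,-1,0,-1,0,-1,0,-1,0,-1,0,-1,0,-1,0,-1
w: 0,0,0,0,0,0,0,0,0,0,0,0,0,0,0,0,0,0,0,0,0,0,0,0,0,0,0,0,0,0,0,0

steps = 9; useful = 254; efficiency = 254/288 = 127/144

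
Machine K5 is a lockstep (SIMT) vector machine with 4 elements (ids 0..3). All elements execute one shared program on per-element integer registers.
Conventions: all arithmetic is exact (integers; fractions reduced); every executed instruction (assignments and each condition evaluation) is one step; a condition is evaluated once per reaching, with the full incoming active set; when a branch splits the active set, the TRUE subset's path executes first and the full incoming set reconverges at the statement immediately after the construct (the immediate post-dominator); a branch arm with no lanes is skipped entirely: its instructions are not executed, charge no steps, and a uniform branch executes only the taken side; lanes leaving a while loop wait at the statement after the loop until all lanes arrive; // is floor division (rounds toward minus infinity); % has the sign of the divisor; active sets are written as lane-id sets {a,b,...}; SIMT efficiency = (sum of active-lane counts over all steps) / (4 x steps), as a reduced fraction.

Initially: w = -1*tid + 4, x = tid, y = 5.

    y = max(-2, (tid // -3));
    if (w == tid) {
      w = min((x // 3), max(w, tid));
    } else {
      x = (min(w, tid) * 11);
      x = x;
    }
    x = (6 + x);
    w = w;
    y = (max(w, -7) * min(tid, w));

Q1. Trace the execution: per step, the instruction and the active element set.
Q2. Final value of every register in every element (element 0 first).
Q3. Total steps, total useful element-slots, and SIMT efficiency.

step 0: y <- max(-2, (tid // -3))    {0,1,2,3}
step 1: eval (w == tid)              {0,1,2,3}
step 2: w <- min((x // 3), max(w, tid)) {2}
step 3: x <- (min(w, tid) * 11)      {0,1,3}
step 4: x <- x                       {0,1,3}
step 5: x <- (6 + x)                 {0,1,2,3}
step 6: w <- w                       {0,1,2,3}
step 7: y <- (max(w, -7) * min(tid, w)) {0,1,2,3}

Answer: 8 steps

w: 4,3,0,1
x: 6,17,8,17
y: 0,3,0,1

steps = 8; useful = 27; efficiency = 27/32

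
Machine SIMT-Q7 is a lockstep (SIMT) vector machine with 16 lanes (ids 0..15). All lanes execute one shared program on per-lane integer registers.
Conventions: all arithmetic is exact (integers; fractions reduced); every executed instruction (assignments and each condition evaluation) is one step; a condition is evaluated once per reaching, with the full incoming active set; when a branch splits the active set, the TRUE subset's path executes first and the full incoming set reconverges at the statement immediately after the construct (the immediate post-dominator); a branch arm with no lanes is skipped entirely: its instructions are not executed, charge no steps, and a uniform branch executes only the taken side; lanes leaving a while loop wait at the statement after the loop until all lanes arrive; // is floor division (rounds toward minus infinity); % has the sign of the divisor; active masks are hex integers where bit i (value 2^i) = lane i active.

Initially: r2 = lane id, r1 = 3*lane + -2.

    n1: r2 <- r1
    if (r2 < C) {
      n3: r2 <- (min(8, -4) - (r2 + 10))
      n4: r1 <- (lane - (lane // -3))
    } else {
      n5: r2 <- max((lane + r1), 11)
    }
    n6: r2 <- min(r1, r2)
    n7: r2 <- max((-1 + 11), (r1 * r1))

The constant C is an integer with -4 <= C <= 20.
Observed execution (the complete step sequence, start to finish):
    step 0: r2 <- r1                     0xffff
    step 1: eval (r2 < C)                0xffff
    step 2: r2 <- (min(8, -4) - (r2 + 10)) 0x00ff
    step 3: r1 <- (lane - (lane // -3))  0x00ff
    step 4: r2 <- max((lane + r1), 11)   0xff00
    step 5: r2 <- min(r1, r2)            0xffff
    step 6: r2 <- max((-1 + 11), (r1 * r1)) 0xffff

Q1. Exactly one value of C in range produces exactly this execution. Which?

Answer: C = 20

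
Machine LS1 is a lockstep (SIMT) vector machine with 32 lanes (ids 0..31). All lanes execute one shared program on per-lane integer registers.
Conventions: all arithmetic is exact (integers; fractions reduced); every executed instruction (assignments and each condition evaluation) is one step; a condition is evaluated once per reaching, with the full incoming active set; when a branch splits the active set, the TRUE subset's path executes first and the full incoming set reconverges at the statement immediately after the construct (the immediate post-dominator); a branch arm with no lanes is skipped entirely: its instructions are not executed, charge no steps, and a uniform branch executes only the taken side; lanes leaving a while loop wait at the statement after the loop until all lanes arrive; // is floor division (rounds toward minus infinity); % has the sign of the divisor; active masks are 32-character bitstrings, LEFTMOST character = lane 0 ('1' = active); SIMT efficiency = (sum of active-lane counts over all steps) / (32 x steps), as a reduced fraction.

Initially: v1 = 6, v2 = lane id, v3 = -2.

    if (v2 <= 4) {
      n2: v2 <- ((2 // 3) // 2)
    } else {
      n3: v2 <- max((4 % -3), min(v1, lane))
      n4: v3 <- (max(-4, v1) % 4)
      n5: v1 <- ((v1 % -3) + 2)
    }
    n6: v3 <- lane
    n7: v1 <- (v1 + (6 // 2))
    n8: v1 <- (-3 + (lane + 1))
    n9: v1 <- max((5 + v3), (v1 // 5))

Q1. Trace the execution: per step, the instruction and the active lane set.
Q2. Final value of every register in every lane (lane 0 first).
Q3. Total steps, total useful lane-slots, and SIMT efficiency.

step 0: eval (v2 <= 4)               11111111111111111111111111111111
step 1: v2 <- ((2 // 3) // 2)        11111000000000000000000000000000
step 2: v2 <- max((4 % -3), min(v1, lane)) 00000111111111111111111111111111
step 3: v3 <- (max(-4, v1) % 4)      00000111111111111111111111111111
step 4: v1 <- ((v1 % -3) + 2)        00000111111111111111111111111111
step 5: v3 <- lane                   11111111111111111111111111111111
step 6: v1 <- (v1 + (6 // 2))        11111111111111111111111111111111
step 7: v1 <- (-3 + (lane + 1))      11111111111111111111111111111111
step 8: v1 <- max((5 + v3), (v1 // 5)) 11111111111111111111111111111111

Answer: 9 steps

v1: 5,6,7,8,9,10,11,12,13,14,15,16,17,18,19,20,21,22,23,24,25,26,27,28,29,30,31,32,33,34,35,36
v2: 0,0,0,0,0,5,6,6,6,6,6,6,6,6,6,6,6,6,6,6,6,6,6,6,6,6,6,6,6,6,6,6
v3: 0,1,2,3,4,5,6,7,8,9,10,11,12,13,14,15,16,17,18,19,20,21,22,23,24,25,26,27,28,29,30,31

steps = 9; useful = 246; efficiency = 246/288 = 41/48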